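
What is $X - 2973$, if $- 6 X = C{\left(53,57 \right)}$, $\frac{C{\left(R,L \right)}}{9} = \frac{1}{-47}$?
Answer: $- \frac{279459}{94} \approx -2973.0$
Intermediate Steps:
$C{\left(R,L \right)} = - \frac{9}{47}$ ($C{\left(R,L \right)} = \frac{9}{-47} = 9 \left(- \frac{1}{47}\right) = - \frac{9}{47}$)
$X = \frac{3}{94}$ ($X = \left(- \frac{1}{6}\right) \left(- \frac{9}{47}\right) = \frac{3}{94} \approx 0.031915$)
$X - 2973 = \frac{3}{94} - 2973 = - \frac{279459}{94}$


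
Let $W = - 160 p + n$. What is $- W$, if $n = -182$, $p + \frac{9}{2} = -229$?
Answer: $-37178$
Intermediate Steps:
$p = - \frac{467}{2}$ ($p = - \frac{9}{2} - 229 = - \frac{467}{2} \approx -233.5$)
$W = 37178$ ($W = \left(-160\right) \left(- \frac{467}{2}\right) - 182 = 37360 - 182 = 37178$)
$- W = \left(-1\right) 37178 = -37178$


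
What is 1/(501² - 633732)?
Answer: -1/382731 ≈ -2.6128e-6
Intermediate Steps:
1/(501² - 633732) = 1/(251001 - 633732) = 1/(-382731) = -1/382731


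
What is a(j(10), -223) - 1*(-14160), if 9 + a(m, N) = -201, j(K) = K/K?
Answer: 13950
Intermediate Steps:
j(K) = 1
a(m, N) = -210 (a(m, N) = -9 - 201 = -210)
a(j(10), -223) - 1*(-14160) = -210 - 1*(-14160) = -210 + 14160 = 13950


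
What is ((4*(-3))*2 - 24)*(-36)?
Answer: 1728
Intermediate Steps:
((4*(-3))*2 - 24)*(-36) = (-12*2 - 24)*(-36) = (-24 - 24)*(-36) = -48*(-36) = 1728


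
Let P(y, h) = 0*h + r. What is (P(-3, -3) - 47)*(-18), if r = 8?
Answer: 702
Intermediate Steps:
P(y, h) = 8 (P(y, h) = 0*h + 8 = 0 + 8 = 8)
(P(-3, -3) - 47)*(-18) = (8 - 47)*(-18) = -39*(-18) = 702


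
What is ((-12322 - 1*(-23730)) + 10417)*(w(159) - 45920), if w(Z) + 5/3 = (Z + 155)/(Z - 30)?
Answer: -43094051775/43 ≈ -1.0022e+9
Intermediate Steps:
w(Z) = -5/3 + (155 + Z)/(-30 + Z) (w(Z) = -5/3 + (Z + 155)/(Z - 30) = -5/3 + (155 + Z)/(-30 + Z))
((-12322 - 1*(-23730)) + 10417)*(w(159) - 45920) = ((-12322 - 1*(-23730)) + 10417)*((615 - 2*159)/(3*(-30 + 159)) - 45920) = ((-12322 + 23730) + 10417)*((⅓)*(615 - 318)/129 - 45920) = (11408 + 10417)*((⅓)*(1/129)*297 - 45920) = 21825*(33/43 - 45920) = 21825*(-1974527/43) = -43094051775/43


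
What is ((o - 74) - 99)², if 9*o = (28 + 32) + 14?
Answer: 2199289/81 ≈ 27152.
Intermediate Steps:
o = 74/9 (o = ((28 + 32) + 14)/9 = (60 + 14)/9 = (⅑)*74 = 74/9 ≈ 8.2222)
((o - 74) - 99)² = ((74/9 - 74) - 99)² = (-592/9 - 99)² = (-1483/9)² = 2199289/81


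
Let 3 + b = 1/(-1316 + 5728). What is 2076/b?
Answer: -9159312/13235 ≈ -692.05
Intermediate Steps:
b = -13235/4412 (b = -3 + 1/(-1316 + 5728) = -3 + 1/4412 = -13235/4412 ≈ -2.9998)
2076/b = 2076/(-13235/4412) = 2076*(-4412/13235) = -9159312/13235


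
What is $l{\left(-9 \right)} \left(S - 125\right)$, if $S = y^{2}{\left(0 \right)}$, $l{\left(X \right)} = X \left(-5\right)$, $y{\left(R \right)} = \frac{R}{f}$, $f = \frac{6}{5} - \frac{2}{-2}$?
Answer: $-5625$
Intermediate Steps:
$f = \frac{11}{5}$ ($f = 6 \cdot \frac{1}{5} - -1 = \frac{6}{5} + 1 = \frac{11}{5} \approx 2.2$)
$y{\left(R \right)} = \frac{5 R}{11}$ ($y{\left(R \right)} = \frac{R}{\frac{11}{5}} = R \frac{5}{11} = \frac{5 R}{11}$)
$l{\left(X \right)} = - 5 X$
$S = 0$ ($S = \left(\frac{5}{11} \cdot 0\right)^{2} = 0^{2} = 0$)
$l{\left(-9 \right)} \left(S - 125\right) = \left(-5\right) \left(-9\right) \left(0 - 125\right) = 45 \left(-125\right) = -5625$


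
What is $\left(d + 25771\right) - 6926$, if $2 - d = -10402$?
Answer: $29249$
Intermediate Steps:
$d = 10404$ ($d = 2 - -10402 = 2 + 10402 = 10404$)
$\left(d + 25771\right) - 6926 = \left(10404 + 25771\right) - 6926 = 36175 - 6926 = 29249$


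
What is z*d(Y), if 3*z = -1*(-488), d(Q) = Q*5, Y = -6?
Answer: -4880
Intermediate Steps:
d(Q) = 5*Q
z = 488/3 (z = (-1*(-488))/3 = (1/3)*488 = 488/3 ≈ 162.67)
z*d(Y) = 488*(5*(-6))/3 = (488/3)*(-30) = -4880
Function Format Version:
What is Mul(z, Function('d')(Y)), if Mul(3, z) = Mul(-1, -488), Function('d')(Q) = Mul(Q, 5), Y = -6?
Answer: -4880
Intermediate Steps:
Function('d')(Q) = Mul(5, Q)
z = Rational(488, 3) (z = Mul(Rational(1, 3), Mul(-1, -488)) = Mul(Rational(1, 3), 488) = Rational(488, 3) ≈ 162.67)
Mul(z, Function('d')(Y)) = Mul(Rational(488, 3), Mul(5, -6)) = Mul(Rational(488, 3), -30) = -4880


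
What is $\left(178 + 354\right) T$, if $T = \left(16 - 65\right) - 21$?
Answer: $-37240$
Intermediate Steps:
$T = -70$ ($T = -49 - 21 = -70$)
$\left(178 + 354\right) T = \left(178 + 354\right) \left(-70\right) = 532 \left(-70\right) = -37240$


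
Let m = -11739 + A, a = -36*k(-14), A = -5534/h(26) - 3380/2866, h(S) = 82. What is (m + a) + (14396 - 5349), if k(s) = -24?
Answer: -111434885/58753 ≈ -1896.7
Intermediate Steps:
A = -4034401/58753 (A = -5534/82 - 3380/2866 = -5534*1/82 - 3380*1/2866 = -2767/41 - 1690/1433 = -4034401/58753 ≈ -68.667)
a = 864 (a = -36*(-24) = 864)
m = -693735868/58753 (m = -11739 - 4034401/58753 = -693735868/58753 ≈ -11808.)
(m + a) + (14396 - 5349) = (-693735868/58753 + 864) + (14396 - 5349) = -642973276/58753 + 9047 = -111434885/58753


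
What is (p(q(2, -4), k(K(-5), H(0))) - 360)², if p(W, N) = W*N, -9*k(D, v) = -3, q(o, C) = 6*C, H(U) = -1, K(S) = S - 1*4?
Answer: 135424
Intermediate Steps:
K(S) = -4 + S (K(S) = S - 4 = -4 + S)
k(D, v) = ⅓ (k(D, v) = -⅑*(-3) = ⅓)
p(W, N) = N*W
(p(q(2, -4), k(K(-5), H(0))) - 360)² = ((6*(-4))/3 - 360)² = ((⅓)*(-24) - 360)² = (-8 - 360)² = (-368)² = 135424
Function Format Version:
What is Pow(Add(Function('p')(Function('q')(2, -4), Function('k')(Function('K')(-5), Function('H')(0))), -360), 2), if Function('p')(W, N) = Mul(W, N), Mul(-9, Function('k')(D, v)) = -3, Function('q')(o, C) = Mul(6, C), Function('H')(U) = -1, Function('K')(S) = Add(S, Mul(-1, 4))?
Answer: 135424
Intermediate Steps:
Function('K')(S) = Add(-4, S) (Function('K')(S) = Add(S, -4) = Add(-4, S))
Function('k')(D, v) = Rational(1, 3) (Function('k')(D, v) = Mul(Rational(-1, 9), -3) = Rational(1, 3))
Function('p')(W, N) = Mul(N, W)
Pow(Add(Function('p')(Function('q')(2, -4), Function('k')(Function('K')(-5), Function('H')(0))), -360), 2) = Pow(Add(Mul(Rational(1, 3), Mul(6, -4)), -360), 2) = Pow(Add(Mul(Rational(1, 3), -24), -360), 2) = Pow(Add(-8, -360), 2) = Pow(-368, 2) = 135424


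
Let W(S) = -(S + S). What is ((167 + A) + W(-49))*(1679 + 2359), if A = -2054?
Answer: -7223982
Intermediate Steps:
W(S) = -2*S
((167 + A) + W(-49))*(1679 + 2359) = ((167 - 2054) - 2*(-49))*(1679 + 2359) = (-1887 + 98)*4038 = -1789*4038 = -7223982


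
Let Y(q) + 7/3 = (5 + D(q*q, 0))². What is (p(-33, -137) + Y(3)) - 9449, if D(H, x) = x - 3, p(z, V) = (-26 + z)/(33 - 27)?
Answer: -56743/6 ≈ -9457.2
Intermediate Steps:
p(z, V) = -13/3 + z/6 (p(z, V) = (-26 + z)/6 = (-26 + z)*(⅙) = -13/3 + z/6)
D(H, x) = -3 + x
Y(q) = 5/3 (Y(q) = -7/3 + (5 + (-3 + 0))² = -7/3 + (5 - 3)² = -7/3 + 2² = -7/3 + 4 = 5/3)
(p(-33, -137) + Y(3)) - 9449 = ((-13/3 + (⅙)*(-33)) + 5/3) - 9449 = ((-13/3 - 11/2) + 5/3) - 9449 = (-59/6 + 5/3) - 9449 = -49/6 - 9449 = -56743/6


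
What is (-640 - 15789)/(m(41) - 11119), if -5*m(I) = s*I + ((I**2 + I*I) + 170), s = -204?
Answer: 82145/50763 ≈ 1.6182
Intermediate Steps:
m(I) = -34 - 2*I**2/5 + 204*I/5 (m(I) = -(-204*I + ((I**2 + I*I) + 170))/5 = -(-204*I + ((I**2 + I**2) + 170))/5 = -(-204*I + (2*I**2 + 170))/5 = -(-204*I + (170 + 2*I**2))/5 = -(170 - 204*I + 2*I**2)/5 = -34 - 2*I**2/5 + 204*I/5)
(-640 - 15789)/(m(41) - 11119) = (-640 - 15789)/((-34 - 2/5*41**2 + (204/5)*41) - 11119) = -16429/((-34 - 2/5*1681 + 8364/5) - 11119) = -16429/((-34 - 3362/5 + 8364/5) - 11119) = -16429/(4832/5 - 11119) = -16429/(-50763/5) = -16429*(-5/50763) = 82145/50763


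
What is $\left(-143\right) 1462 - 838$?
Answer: $-209904$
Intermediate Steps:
$\left(-143\right) 1462 - 838 = -209066 - 838 = -209904$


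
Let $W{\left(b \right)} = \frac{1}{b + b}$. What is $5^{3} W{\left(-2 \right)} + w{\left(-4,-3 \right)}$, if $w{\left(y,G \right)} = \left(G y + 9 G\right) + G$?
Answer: $- \frac{197}{4} \approx -49.25$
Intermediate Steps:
$w{\left(y,G \right)} = 10 G + G y$ ($w{\left(y,G \right)} = \left(9 G + G y\right) + G = 10 G + G y$)
$W{\left(b \right)} = \frac{1}{2 b}$
$5^{3} W{\left(-2 \right)} + w{\left(-4,-3 \right)} = 5^{3} \frac{1}{2 \left(-2\right)} - 3 \left(10 - 4\right) = 125 \cdot \frac{1}{2} \left(- \frac{1}{2}\right) - 18 = 125 \left(- \frac{1}{4}\right) - 18 = - \frac{125}{4} - 18 = - \frac{197}{4}$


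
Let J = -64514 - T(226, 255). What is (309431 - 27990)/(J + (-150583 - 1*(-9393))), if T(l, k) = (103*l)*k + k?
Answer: -281441/6141849 ≈ -0.045824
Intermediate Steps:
T(l, k) = k + 103*k*l (T(l, k) = 103*k*l + k = k + 103*k*l)
J = -6000659 (J = -64514 - 255*(1 + 103*226) = -64514 - 255*(1 + 23278) = -64514 - 255*23279 = -64514 - 1*5936145 = -64514 - 5936145 = -6000659)
(309431 - 27990)/(J + (-150583 - 1*(-9393))) = (309431 - 27990)/(-6000659 + (-150583 - 1*(-9393))) = 281441/(-6000659 + (-150583 + 9393)) = 281441/(-6000659 - 141190) = 281441/(-6141849) = 281441*(-1/6141849) = -281441/6141849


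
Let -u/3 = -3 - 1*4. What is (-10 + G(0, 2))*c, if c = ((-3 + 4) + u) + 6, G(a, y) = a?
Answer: -280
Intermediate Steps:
u = 21 (u = -3*(-3 - 1*4) = -3*(-3 - 4) = -3*(-7) = 21)
c = 28 (c = ((-3 + 4) + 21) + 6 = (1 + 21) + 6 = 22 + 6 = 28)
(-10 + G(0, 2))*c = (-10 + 0)*28 = -10*28 = -280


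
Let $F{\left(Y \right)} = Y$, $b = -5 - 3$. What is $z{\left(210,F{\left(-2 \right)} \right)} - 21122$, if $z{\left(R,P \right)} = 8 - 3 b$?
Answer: $-21090$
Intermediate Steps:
$b = -8$ ($b = -5 - 3 = -8$)
$z{\left(R,P \right)} = 32$ ($z{\left(R,P \right)} = 8 - -24 = 8 + 24 = 32$)
$z{\left(210,F{\left(-2 \right)} \right)} - 21122 = 32 - 21122 = -21090$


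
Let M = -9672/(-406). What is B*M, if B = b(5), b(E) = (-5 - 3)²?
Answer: 309504/203 ≈ 1524.7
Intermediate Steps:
b(E) = 64 (b(E) = (-8)² = 64)
B = 64
M = 4836/203 (M = -9672*(-1)/406 = -24*(-403/406) = 4836/203 ≈ 23.823)
B*M = 64*(4836/203) = 309504/203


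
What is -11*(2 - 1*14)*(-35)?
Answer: -4620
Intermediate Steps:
-11*(2 - 1*14)*(-35) = -11*(2 - 14)*(-35) = -11*(-12)*(-35) = 132*(-35) = -4620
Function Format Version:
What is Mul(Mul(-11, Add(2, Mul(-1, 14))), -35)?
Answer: -4620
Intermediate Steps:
Mul(Mul(-11, Add(2, Mul(-1, 14))), -35) = Mul(Mul(-11, Add(2, -14)), -35) = Mul(Mul(-11, -12), -35) = Mul(132, -35) = -4620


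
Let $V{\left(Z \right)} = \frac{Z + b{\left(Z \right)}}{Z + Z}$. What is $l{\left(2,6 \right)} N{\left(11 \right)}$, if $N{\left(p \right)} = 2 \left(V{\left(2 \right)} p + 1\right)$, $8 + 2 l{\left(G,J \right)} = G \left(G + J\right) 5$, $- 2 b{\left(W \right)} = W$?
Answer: $270$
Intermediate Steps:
$b{\left(W \right)} = - \frac{W}{2}$
$V{\left(Z \right)} = \frac{1}{4}$ ($V{\left(Z \right)} = \frac{Z - \frac{Z}{2}}{Z + Z} = \frac{\frac{1}{2} Z}{2 Z} = \frac{Z}{2} \frac{1}{2 Z} = \frac{1}{4}$)
$l{\left(G,J \right)} = -4 + \frac{G \left(5 G + 5 J\right)}{2}$ ($l{\left(G,J \right)} = -4 + \frac{G \left(G + J\right) 5}{2} = -4 + \frac{G \left(5 G + 5 J\right)}{2}$)
$N{\left(p \right)} = 2 + \frac{p}{2}$ ($N{\left(p \right)} = 2 \left(\frac{p}{4} + 1\right) = 2 \left(1 + \frac{p}{4}\right) = 2 + \frac{p}{2}$)
$l{\left(2,6 \right)} N{\left(11 \right)} = \left(-4 + \frac{5 \cdot 2^{2}}{2} + \frac{5}{2} \cdot 2 \cdot 6\right) \left(2 + \frac{1}{2} \cdot 11\right) = \left(-4 + \frac{5}{2} \cdot 4 + 30\right) \left(2 + \frac{11}{2}\right) = \left(-4 + 10 + 30\right) \frac{15}{2} = 36 \cdot \frac{15}{2} = 270$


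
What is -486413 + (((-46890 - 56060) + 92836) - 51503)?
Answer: -548030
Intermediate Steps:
-486413 + (((-46890 - 56060) + 92836) - 51503) = -486413 + ((-102950 + 92836) - 51503) = -486413 + (-10114 - 51503) = -486413 - 61617 = -548030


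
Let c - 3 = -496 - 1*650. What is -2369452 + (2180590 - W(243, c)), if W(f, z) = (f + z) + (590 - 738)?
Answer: -187814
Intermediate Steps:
c = -1143 (c = 3 + (-496 - 1*650) = 3 + (-496 - 650) = 3 - 1146 = -1143)
W(f, z) = -148 + f + z (W(f, z) = (f + z) - 148 = -148 + f + z)
-2369452 + (2180590 - W(243, c)) = -2369452 + (2180590 - (-148 + 243 - 1143)) = -2369452 + (2180590 - 1*(-1048)) = -2369452 + (2180590 + 1048) = -2369452 + 2181638 = -187814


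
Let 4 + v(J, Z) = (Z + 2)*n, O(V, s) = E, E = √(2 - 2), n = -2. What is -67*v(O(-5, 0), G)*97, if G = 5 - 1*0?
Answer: 116982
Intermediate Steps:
G = 5 (G = 5 + 0 = 5)
E = 0 (E = √0 = 0)
O(V, s) = 0
v(J, Z) = -8 - 2*Z (v(J, Z) = -4 + (Z + 2)*(-2) = -4 + (2 + Z)*(-2) = -4 + (-4 - 2*Z) = -8 - 2*Z)
-67*v(O(-5, 0), G)*97 = -67*(-8 - 2*5)*97 = -67*(-8 - 10)*97 = -67*(-18)*97 = 1206*97 = 116982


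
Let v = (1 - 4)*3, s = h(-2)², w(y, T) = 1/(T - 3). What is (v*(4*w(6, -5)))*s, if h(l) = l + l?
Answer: 72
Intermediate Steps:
h(l) = 2*l
w(y, T) = 1/(-3 + T)
s = 16 (s = (2*(-2))² = (-4)² = 16)
v = -9 (v = -3*3 = -9)
(v*(4*w(6, -5)))*s = -36/(-3 - 5)*16 = -36/(-8)*16 = -36*(-1)/8*16 = -9*(-½)*16 = (9/2)*16 = 72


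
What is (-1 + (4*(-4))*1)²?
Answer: 289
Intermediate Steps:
(-1 + (4*(-4))*1)² = (-1 - 16*1)² = (-1 - 16)² = (-17)² = 289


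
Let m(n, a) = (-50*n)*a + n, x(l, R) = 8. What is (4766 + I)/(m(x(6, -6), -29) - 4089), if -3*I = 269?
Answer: 14029/22557 ≈ 0.62194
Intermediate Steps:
m(n, a) = n - 50*a*n (m(n, a) = -50*a*n + n = n - 50*a*n)
I = -269/3 (I = -⅓*269 = -269/3 ≈ -89.667)
(4766 + I)/(m(x(6, -6), -29) - 4089) = (4766 - 269/3)/(8*(1 - 50*(-29)) - 4089) = 14029/(3*(8*(1 + 1450) - 4089)) = 14029/(3*(8*1451 - 4089)) = 14029/(3*(11608 - 4089)) = (14029/3)/7519 = (14029/3)*(1/7519) = 14029/22557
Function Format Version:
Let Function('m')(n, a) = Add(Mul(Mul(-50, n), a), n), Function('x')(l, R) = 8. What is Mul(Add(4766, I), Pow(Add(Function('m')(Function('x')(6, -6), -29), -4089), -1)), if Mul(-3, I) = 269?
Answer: Rational(14029, 22557) ≈ 0.62194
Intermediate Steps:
Function('m')(n, a) = Add(n, Mul(-50, a, n)) (Function('m')(n, a) = Add(Mul(-50, a, n), n) = Add(n, Mul(-50, a, n)))
I = Rational(-269, 3) (I = Mul(Rational(-1, 3), 269) = Rational(-269, 3) ≈ -89.667)
Mul(Add(4766, I), Pow(Add(Function('m')(Function('x')(6, -6), -29), -4089), -1)) = Mul(Add(4766, Rational(-269, 3)), Pow(Add(Mul(8, Add(1, Mul(-50, -29))), -4089), -1)) = Mul(Rational(14029, 3), Pow(Add(Mul(8, Add(1, 1450)), -4089), -1)) = Mul(Rational(14029, 3), Pow(Add(Mul(8, 1451), -4089), -1)) = Mul(Rational(14029, 3), Pow(Add(11608, -4089), -1)) = Mul(Rational(14029, 3), Pow(7519, -1)) = Mul(Rational(14029, 3), Rational(1, 7519)) = Rational(14029, 22557)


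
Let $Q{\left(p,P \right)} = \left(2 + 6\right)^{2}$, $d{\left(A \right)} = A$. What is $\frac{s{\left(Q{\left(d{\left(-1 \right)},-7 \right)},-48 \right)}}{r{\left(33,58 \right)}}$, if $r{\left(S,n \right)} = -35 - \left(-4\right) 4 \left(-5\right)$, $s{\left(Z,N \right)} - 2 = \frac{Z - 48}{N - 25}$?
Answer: $- \frac{26}{1679} \approx -0.015485$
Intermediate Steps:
$Q{\left(p,P \right)} = 64$ ($Q{\left(p,P \right)} = 8^{2} = 64$)
$s{\left(Z,N \right)} = 2 + \frac{-48 + Z}{-25 + N}$ ($s{\left(Z,N \right)} = 2 + \frac{Z - 48}{N - 25} = 2 + \frac{-48 + Z}{-25 + N}$)
$r{\left(S,n \right)} = -115$ ($r{\left(S,n \right)} = -35 - \left(-16\right) \left(-5\right) = -35 - 80 = -115$)
$\frac{s{\left(Q{\left(d{\left(-1 \right)},-7 \right)},-48 \right)}}{r{\left(33,58 \right)}} = \frac{\frac{1}{-25 - 48} \left(-98 + 64 + 2 \left(-48\right)\right)}{-115} = \frac{-98 + 64 - 96}{-73} \left(- \frac{1}{115}\right) = \left(- \frac{1}{73}\right) \left(-130\right) \left(- \frac{1}{115}\right) = \frac{130}{73} \left(- \frac{1}{115}\right) = - \frac{26}{1679}$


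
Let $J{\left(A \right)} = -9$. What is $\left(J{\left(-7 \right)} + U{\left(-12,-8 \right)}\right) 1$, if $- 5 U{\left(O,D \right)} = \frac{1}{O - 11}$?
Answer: $- \frac{1034}{115} \approx -8.9913$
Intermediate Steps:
$U{\left(O,D \right)} = - \frac{1}{5 \left(-11 + O\right)}$ ($U{\left(O,D \right)} = - \frac{1}{5 \left(O - 11\right)} = - \frac{1}{5 \left(-11 + O\right)}$)
$\left(J{\left(-7 \right)} + U{\left(-12,-8 \right)}\right) 1 = \left(-9 - \frac{1}{-55 + 5 \left(-12\right)}\right) 1 = \left(-9 - \frac{1}{-55 - 60}\right) 1 = \left(-9 - \frac{1}{-115}\right) 1 = \left(-9 - - \frac{1}{115}\right) 1 = \left(-9 + \frac{1}{115}\right) 1 = \left(- \frac{1034}{115}\right) 1 = - \frac{1034}{115}$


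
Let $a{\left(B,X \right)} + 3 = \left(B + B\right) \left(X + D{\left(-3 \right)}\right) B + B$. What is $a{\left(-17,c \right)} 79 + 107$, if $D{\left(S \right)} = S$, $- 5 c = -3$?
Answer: $- \frac{555309}{5} \approx -1.1106 \cdot 10^{5}$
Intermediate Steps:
$c = \frac{3}{5}$ ($c = \left(- \frac{1}{5}\right) \left(-3\right) = \frac{3}{5} \approx 0.6$)
$a{\left(B,X \right)} = -3 + B + 2 B^{2} \left(-3 + X\right)$ ($a{\left(B,X \right)} = -3 + \left(\left(B + B\right) \left(X - 3\right) B + B\right) = -3 + \left(2 B \left(-3 + X\right) B + B\right) = -3 + \left(2 B^{2} \left(-3 + X\right) + B\right) = -3 + \left(B + 2 B^{2} \left(-3 + X\right)\right) = -3 + B + 2 B^{2} \left(-3 + X\right)$)
$a{\left(-17,c \right)} 79 + 107 = \left(-3 - 17 - 6 \left(-17\right)^{2} + 2 \cdot \frac{3}{5} \left(-17\right)^{2}\right) 79 + 107 = \left(-3 - 17 - 1734 + 2 \cdot \frac{3}{5} \cdot 289\right) 79 + 107 = \left(-3 - 17 - 1734 + \frac{1734}{5}\right) 79 + 107 = \left(- \frac{7036}{5}\right) 79 + 107 = - \frac{555844}{5} + 107 = - \frac{555309}{5}$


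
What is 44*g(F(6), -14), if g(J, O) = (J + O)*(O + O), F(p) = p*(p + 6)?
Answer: -71456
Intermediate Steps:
F(p) = p*(6 + p)
g(J, O) = 2*O*(J + O) (g(J, O) = (J + O)*(2*O) = 2*O*(J + O))
44*g(F(6), -14) = 44*(2*(-14)*(6*(6 + 6) - 14)) = 44*(2*(-14)*(6*12 - 14)) = 44*(2*(-14)*(72 - 14)) = 44*(2*(-14)*58) = 44*(-1624) = -71456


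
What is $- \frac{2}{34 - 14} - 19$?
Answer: $- \frac{191}{10} \approx -19.1$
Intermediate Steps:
$- \frac{2}{34 - 14} - 19 = - \frac{2}{20} - 19 = \left(-2\right) \frac{1}{20} - 19 = - \frac{1}{10} - 19 = - \frac{191}{10}$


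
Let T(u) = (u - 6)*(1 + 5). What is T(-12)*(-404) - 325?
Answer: 43307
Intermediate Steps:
T(u) = -36 + 6*u (T(u) = (-6 + u)*6 = -36 + 6*u)
T(-12)*(-404) - 325 = (-36 + 6*(-12))*(-404) - 325 = (-36 - 72)*(-404) - 325 = -108*(-404) - 325 = 43632 - 325 = 43307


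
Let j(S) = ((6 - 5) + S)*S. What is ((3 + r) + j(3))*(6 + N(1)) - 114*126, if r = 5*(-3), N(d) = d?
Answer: -14364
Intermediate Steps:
j(S) = S*(1 + S) (j(S) = (1 + S)*S = S*(1 + S))
r = -15
((3 + r) + j(3))*(6 + N(1)) - 114*126 = ((3 - 15) + 3*(1 + 3))*(6 + 1) - 114*126 = (-12 + 3*4)*7 - 14364 = (-12 + 12)*7 - 14364 = 0*7 - 14364 = 0 - 14364 = -14364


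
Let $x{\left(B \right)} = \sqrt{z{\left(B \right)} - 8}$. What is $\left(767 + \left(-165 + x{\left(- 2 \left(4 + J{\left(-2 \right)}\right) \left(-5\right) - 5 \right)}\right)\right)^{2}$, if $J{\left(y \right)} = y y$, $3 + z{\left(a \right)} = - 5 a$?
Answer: $\left(602 + i \sqrt{386}\right)^{2} \approx 3.6202 \cdot 10^{5} + 23655.0 i$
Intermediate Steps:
$z{\left(a \right)} = -3 - 5 a$
$J{\left(y \right)} = y^{2}$
$x{\left(B \right)} = \sqrt{-11 - 5 B}$ ($x{\left(B \right)} = \sqrt{\left(-3 - 5 B\right) - 8} = \sqrt{-11 - 5 B}$)
$\left(767 + \left(-165 + x{\left(- 2 \left(4 + J{\left(-2 \right)}\right) \left(-5\right) - 5 \right)}\right)\right)^{2} = \left(767 - \left(165 - \sqrt{-11 - 5 \left(- 2 \left(4 + \left(-2\right)^{2}\right) \left(-5\right) - 5\right)}\right)\right)^{2} = \left(767 - \left(165 - \sqrt{-11 - 5 \left(- 2 \left(4 + 4\right) \left(-5\right) - 5\right)}\right)\right)^{2} = \left(767 - \left(165 - \sqrt{-11 - 5 \left(\left(-2\right) 8 \left(-5\right) - 5\right)}\right)\right)^{2} = \left(767 - \left(165 - \sqrt{-11 - 5 \left(\left(-16\right) \left(-5\right) - 5\right)}\right)\right)^{2} = \left(767 - \left(165 - \sqrt{-11 - 5 \left(80 - 5\right)}\right)\right)^{2} = \left(767 - \left(165 - \sqrt{-11 - 375}\right)\right)^{2} = \left(767 - \left(165 - \sqrt{-386}\right)\right)^{2} = \left(767 - \left(165 - i \sqrt{386}\right)\right)^{2} = \left(602 + i \sqrt{386}\right)^{2}$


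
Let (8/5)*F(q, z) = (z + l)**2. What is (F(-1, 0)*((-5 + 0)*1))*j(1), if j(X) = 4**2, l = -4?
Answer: -800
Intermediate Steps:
F(q, z) = 5*(-4 + z)**2/8 (F(q, z) = 5*(z - 4)**2/8 = 5*(-4 + z)**2/8)
j(X) = 16
(F(-1, 0)*((-5 + 0)*1))*j(1) = ((5*(-4 + 0)**2/8)*((-5 + 0)*1))*16 = (((5/8)*(-4)**2)*(-5*1))*16 = (((5/8)*16)*(-5))*16 = (10*(-5))*16 = -50*16 = -800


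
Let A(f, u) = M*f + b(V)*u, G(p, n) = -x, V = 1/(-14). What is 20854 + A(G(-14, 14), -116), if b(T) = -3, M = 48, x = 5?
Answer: 20962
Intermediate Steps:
V = -1/14 ≈ -0.071429
G(p, n) = -5 (G(p, n) = -1*5 = -5)
A(f, u) = -3*u + 48*f (A(f, u) = 48*f - 3*u = -3*u + 48*f)
20854 + A(G(-14, 14), -116) = 20854 + (-3*(-116) + 48*(-5)) = 20854 + (348 - 240) = 20854 + 108 = 20962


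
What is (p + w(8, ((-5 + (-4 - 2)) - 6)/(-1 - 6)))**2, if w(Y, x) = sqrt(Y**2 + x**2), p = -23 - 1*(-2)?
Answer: 25034/49 - 30*sqrt(137) ≈ 159.76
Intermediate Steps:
p = -21 (p = -23 + 2 = -21)
(p + w(8, ((-5 + (-4 - 2)) - 6)/(-1 - 6)))**2 = (-21 + sqrt(8**2 + (((-5 + (-4 - 2)) - 6)/(-1 - 6))**2))**2 = (-21 + sqrt(64 + (((-5 - 6) - 6)/(-7))**2))**2 = (-21 + sqrt(64 + ((-11 - 6)*(-1/7))**2))**2 = (-21 + sqrt(64 + (-17*(-1/7))**2))**2 = (-21 + sqrt(64 + (17/7)**2))**2 = (-21 + sqrt(64 + 289/49))**2 = (-21 + sqrt(3425/49))**2 = (-21 + 5*sqrt(137)/7)**2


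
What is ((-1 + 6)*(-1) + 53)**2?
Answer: 2304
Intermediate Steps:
((-1 + 6)*(-1) + 53)**2 = (5*(-1) + 53)**2 = (-5 + 53)**2 = 48**2 = 2304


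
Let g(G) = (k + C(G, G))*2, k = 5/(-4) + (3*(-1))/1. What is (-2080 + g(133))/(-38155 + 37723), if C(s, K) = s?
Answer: 135/32 ≈ 4.2188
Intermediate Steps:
k = -17/4 (k = 5*(-¼) - 3*1 = -5/4 - 3 = -17/4 ≈ -4.2500)
g(G) = -17/2 + 2*G (g(G) = (-17/4 + G)*2 = -17/2 + 2*G)
(-2080 + g(133))/(-38155 + 37723) = (-2080 + (-17/2 + 2*133))/(-38155 + 37723) = (-2080 + (-17/2 + 266))/(-432) = (-2080 + 515/2)*(-1/432) = -3645/2*(-1/432) = 135/32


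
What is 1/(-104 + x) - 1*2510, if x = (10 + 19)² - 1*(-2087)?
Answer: -7088239/2824 ≈ -2510.0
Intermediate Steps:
x = 2928 (x = 29² + 2087 = 841 + 2087 = 2928)
1/(-104 + x) - 1*2510 = 1/(-104 + 2928) - 1*2510 = 1/2824 - 2510 = -7088239/2824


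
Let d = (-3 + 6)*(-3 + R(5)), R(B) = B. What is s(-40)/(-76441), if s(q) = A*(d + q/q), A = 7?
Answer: -49/76441 ≈ -0.00064102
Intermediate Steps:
d = 6 (d = (-3 + 6)*(-3 + 5) = 3*2 = 6)
s(q) = 49 (s(q) = 7*(6 + q/q) = 7*(6 + 1) = 7*7 = 49)
s(-40)/(-76441) = 49/(-76441) = 49*(-1/76441) = -49/76441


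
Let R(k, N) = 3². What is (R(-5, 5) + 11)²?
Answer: 400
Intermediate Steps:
R(k, N) = 9
(R(-5, 5) + 11)² = (9 + 11)² = 20² = 400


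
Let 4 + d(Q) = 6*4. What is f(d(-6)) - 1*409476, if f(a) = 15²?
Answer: -409251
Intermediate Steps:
d(Q) = 20 (d(Q) = -4 + 6*4 = -4 + 24 = 20)
f(a) = 225
f(d(-6)) - 1*409476 = 225 - 1*409476 = 225 - 409476 = -409251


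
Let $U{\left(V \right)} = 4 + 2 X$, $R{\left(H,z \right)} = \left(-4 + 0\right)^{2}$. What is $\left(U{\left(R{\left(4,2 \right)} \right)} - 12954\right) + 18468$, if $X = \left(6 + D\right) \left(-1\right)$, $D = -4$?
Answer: $5514$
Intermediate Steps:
$R{\left(H,z \right)} = 16$ ($R{\left(H,z \right)} = \left(-4\right)^{2} = 16$)
$X = -2$ ($X = \left(6 - 4\right) \left(-1\right) = 2 \left(-1\right) = -2$)
$U{\left(V \right)} = 0$ ($U{\left(V \right)} = 4 + 2 \left(-2\right) = 4 - 4 = 0$)
$\left(U{\left(R{\left(4,2 \right)} \right)} - 12954\right) + 18468 = \left(0 - 12954\right) + 18468 = -12954 + 18468 = 5514$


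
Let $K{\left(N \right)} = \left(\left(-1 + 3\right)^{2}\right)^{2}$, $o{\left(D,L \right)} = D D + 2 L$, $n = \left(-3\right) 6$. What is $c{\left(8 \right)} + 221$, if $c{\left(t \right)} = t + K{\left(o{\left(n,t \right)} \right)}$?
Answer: $245$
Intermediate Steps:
$n = -18$
$o{\left(D,L \right)} = D^{2} + 2 L$
$K{\left(N \right)} = 16$ ($K{\left(N \right)} = \left(2^{2}\right)^{2} = 4^{2} = 16$)
$c{\left(t \right)} = 16 + t$ ($c{\left(t \right)} = t + 16 = 16 + t$)
$c{\left(8 \right)} + 221 = \left(16 + 8\right) + 221 = 24 + 221 = 245$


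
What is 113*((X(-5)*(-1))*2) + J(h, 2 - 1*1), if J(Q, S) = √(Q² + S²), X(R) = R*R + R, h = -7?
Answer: -4520 + 5*√2 ≈ -4512.9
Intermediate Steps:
X(R) = R + R² (X(R) = R² + R = R + R²)
113*((X(-5)*(-1))*2) + J(h, 2 - 1*1) = 113*((-5*(1 - 5)*(-1))*2) + √((-7)² + (2 - 1*1)²) = 113*((-5*(-4)*(-1))*2) + √(49 + (2 - 1)²) = 113*((20*(-1))*2) + √(49 + 1²) = 113*(-20*2) + √(49 + 1) = 113*(-40) + √50 = -4520 + 5*√2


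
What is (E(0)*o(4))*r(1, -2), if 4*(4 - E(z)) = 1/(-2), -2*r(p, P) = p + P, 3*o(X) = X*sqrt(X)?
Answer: 11/2 ≈ 5.5000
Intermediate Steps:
o(X) = X**(3/2)/3 (o(X) = (X*sqrt(X))/3 = X**(3/2)/3)
r(p, P) = -P/2 - p/2 (r(p, P) = -(p + P)/2 = -(P + p)/2 = -P/2 - p/2)
E(z) = 33/8 (E(z) = 4 - 1/4/(-2) = 4 - 1/4*(-1/2) = 4 + 1/8 = 33/8)
(E(0)*o(4))*r(1, -2) = (33*(4**(3/2)/3)/8)*(-1/2*(-2) - 1/2*1) = (33*((1/3)*8)/8)*(1 - 1/2) = ((33/8)*(8/3))*(1/2) = 11*(1/2) = 11/2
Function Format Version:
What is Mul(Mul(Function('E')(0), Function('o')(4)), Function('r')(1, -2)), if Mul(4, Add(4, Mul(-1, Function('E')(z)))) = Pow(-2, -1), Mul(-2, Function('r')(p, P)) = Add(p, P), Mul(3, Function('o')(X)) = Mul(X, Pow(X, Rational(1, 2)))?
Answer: Rational(11, 2) ≈ 5.5000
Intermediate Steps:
Function('o')(X) = Mul(Rational(1, 3), Pow(X, Rational(3, 2))) (Function('o')(X) = Mul(Rational(1, 3), Mul(X, Pow(X, Rational(1, 2)))) = Mul(Rational(1, 3), Pow(X, Rational(3, 2))))
Function('r')(p, P) = Add(Mul(Rational(-1, 2), P), Mul(Rational(-1, 2), p)) (Function('r')(p, P) = Mul(Rational(-1, 2), Add(p, P)) = Mul(Rational(-1, 2), Add(P, p)) = Add(Mul(Rational(-1, 2), P), Mul(Rational(-1, 2), p)))
Function('E')(z) = Rational(33, 8) (Function('E')(z) = Add(4, Mul(Rational(-1, 4), Pow(-2, -1))) = Add(4, Mul(Rational(-1, 4), Rational(-1, 2))) = Add(4, Rational(1, 8)) = Rational(33, 8))
Mul(Mul(Function('E')(0), Function('o')(4)), Function('r')(1, -2)) = Mul(Mul(Rational(33, 8), Mul(Rational(1, 3), Pow(4, Rational(3, 2)))), Add(Mul(Rational(-1, 2), -2), Mul(Rational(-1, 2), 1))) = Mul(Mul(Rational(33, 8), Mul(Rational(1, 3), 8)), Add(1, Rational(-1, 2))) = Mul(Mul(Rational(33, 8), Rational(8, 3)), Rational(1, 2)) = Mul(11, Rational(1, 2)) = Rational(11, 2)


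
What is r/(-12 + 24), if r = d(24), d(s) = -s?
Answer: -2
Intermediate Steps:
r = -24 (r = -1*24 = -24)
r/(-12 + 24) = -24/(-12 + 24) = -24/12 = -24*1/12 = -2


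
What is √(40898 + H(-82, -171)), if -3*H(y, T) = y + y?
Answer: √368574/3 ≈ 202.37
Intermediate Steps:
H(y, T) = -2*y/3 (H(y, T) = -(y + y)/3 = -2*y/3)
√(40898 + H(-82, -171)) = √(40898 - ⅔*(-82)) = √(40898 + 164/3) = √(122858/3) = √368574/3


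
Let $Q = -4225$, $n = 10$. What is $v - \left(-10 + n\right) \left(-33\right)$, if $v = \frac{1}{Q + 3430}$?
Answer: $- \frac{1}{795} \approx -0.0012579$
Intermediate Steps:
$v = - \frac{1}{795}$ ($v = \frac{1}{-4225 + 3430} = \frac{1}{-795} = - \frac{1}{795} \approx -0.0012579$)
$v - \left(-10 + n\right) \left(-33\right) = - \frac{1}{795} - \left(-10 + 10\right) \left(-33\right) = - \frac{1}{795} - 0 \left(-33\right) = - \frac{1}{795} - 0 = - \frac{1}{795} + 0 = - \frac{1}{795}$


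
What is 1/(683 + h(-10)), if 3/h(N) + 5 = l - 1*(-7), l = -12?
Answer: 10/6827 ≈ 0.0014648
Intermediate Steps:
h(N) = -3/10 (h(N) = 3/(-5 + (-12 - 1*(-7))) = 3/(-5 + (-12 + 7)) = 3/(-5 - 5) = 3/(-10) = 3*(-1/10) = -3/10)
1/(683 + h(-10)) = 1/(683 - 3/10) = 1/(6827/10) = 10/6827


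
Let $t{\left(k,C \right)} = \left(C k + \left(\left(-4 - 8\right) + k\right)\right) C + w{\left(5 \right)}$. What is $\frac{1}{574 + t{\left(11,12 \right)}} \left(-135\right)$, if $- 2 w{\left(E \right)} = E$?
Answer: $- \frac{90}{1429} \approx -0.062981$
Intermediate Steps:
$w{\left(E \right)} = - \frac{E}{2}$
$t{\left(k,C \right)} = - \frac{5}{2} + C \left(-12 + k + C k\right)$ ($t{\left(k,C \right)} = \left(C k + \left(\left(-4 - 8\right) + k\right)\right) C - \frac{5}{2} = \left(C k + \left(-12 + k\right)\right) C - \frac{5}{2} = \left(-12 + k + C k\right) C - \frac{5}{2} = C \left(-12 + k + C k\right) - \frac{5}{2} = - \frac{5}{2} + C \left(-12 + k + C k\right)$)
$\frac{1}{574 + t{\left(11,12 \right)}} \left(-135\right) = \frac{1}{574 + \left(- \frac{5}{2} - 144 + 12 \cdot 11 + 11 \cdot 12^{2}\right)} \left(-135\right) = \frac{1}{574 + \left(- \frac{5}{2} - 144 + 132 + 11 \cdot 144\right)} \left(-135\right) = \frac{1}{574 + \left(- \frac{5}{2} - 144 + 132 + 1584\right)} \left(-135\right) = \frac{1}{574 + \frac{3139}{2}} \left(-135\right) = \frac{1}{\frac{4287}{2}} \left(-135\right) = \frac{2}{4287} \left(-135\right) = - \frac{90}{1429}$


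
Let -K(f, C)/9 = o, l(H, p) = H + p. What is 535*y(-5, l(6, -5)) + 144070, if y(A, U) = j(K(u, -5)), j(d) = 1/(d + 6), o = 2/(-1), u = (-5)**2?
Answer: 3458215/24 ≈ 1.4409e+5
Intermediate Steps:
u = 25
o = -2 (o = 2*(-1) = -2)
K(f, C) = 18 (K(f, C) = -9*(-2) = 18)
j(d) = 1/(6 + d)
y(A, U) = 1/24 (y(A, U) = 1/(6 + 18) = 1/24)
535*y(-5, l(6, -5)) + 144070 = 535*(1/24) + 144070 = 535/24 + 144070 = 3458215/24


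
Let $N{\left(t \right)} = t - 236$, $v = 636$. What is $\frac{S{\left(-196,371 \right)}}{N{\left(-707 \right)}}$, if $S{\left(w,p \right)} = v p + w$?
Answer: $- \frac{235760}{943} \approx -250.01$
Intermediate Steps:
$S{\left(w,p \right)} = w + 636 p$ ($S{\left(w,p \right)} = 636 p + w = w + 636 p$)
$N{\left(t \right)} = -236 + t$
$\frac{S{\left(-196,371 \right)}}{N{\left(-707 \right)}} = \frac{-196 + 636 \cdot 371}{-236 - 707} = \frac{-196 + 235956}{-943} = 235760 \left(- \frac{1}{943}\right) = - \frac{235760}{943}$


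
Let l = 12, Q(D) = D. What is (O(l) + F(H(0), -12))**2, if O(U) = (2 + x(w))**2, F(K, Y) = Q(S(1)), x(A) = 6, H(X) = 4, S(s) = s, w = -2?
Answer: 4225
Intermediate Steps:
F(K, Y) = 1
O(U) = 64 (O(U) = (2 + 6)**2 = 8**2 = 64)
(O(l) + F(H(0), -12))**2 = (64 + 1)**2 = 65**2 = 4225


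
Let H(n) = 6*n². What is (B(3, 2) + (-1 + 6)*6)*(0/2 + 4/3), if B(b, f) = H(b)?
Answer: 112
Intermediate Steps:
B(b, f) = 6*b²
(B(3, 2) + (-1 + 6)*6)*(0/2 + 4/3) = (6*3² + (-1 + 6)*6)*(0/2 + 4/3) = (6*9 + 5*6)*(0*(½) + 4*(⅓)) = (54 + 30)*(0 + 4/3) = 84*(4/3) = 112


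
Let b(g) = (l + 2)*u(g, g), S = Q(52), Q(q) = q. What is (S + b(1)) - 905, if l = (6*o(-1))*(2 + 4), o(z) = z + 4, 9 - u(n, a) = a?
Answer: 27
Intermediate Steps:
u(n, a) = 9 - a
o(z) = 4 + z
l = 108 (l = (6*(4 - 1))*(2 + 4) = (6*3)*6 = 18*6 = 108)
S = 52
b(g) = 990 - 110*g (b(g) = (108 + 2)*(9 - g) = 110*(9 - g) = 990 - 110*g)
(S + b(1)) - 905 = (52 + (990 - 110*1)) - 905 = (52 + (990 - 110)) - 905 = (52 + 880) - 905 = 932 - 905 = 27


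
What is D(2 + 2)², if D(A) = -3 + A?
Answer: 1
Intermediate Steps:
D(2 + 2)² = (-3 + (2 + 2))² = (-3 + 4)² = 1² = 1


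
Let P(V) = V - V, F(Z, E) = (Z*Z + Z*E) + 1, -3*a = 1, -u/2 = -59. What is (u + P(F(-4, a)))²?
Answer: 13924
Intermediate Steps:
u = 118 (u = -2*(-59) = 118)
a = -⅓ (a = -⅓*1 = -⅓ ≈ -0.33333)
F(Z, E) = 1 + Z² + E*Z (F(Z, E) = (Z² + E*Z) + 1 = 1 + Z² + E*Z)
P(V) = 0
(u + P(F(-4, a)))² = (118 + 0)² = 118² = 13924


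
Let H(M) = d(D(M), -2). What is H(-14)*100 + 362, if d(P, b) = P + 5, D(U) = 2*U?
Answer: -1938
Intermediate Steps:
d(P, b) = 5 + P
H(M) = 5 + 2*M
H(-14)*100 + 362 = (5 + 2*(-14))*100 + 362 = (5 - 28)*100 + 362 = -23*100 + 362 = -2300 + 362 = -1938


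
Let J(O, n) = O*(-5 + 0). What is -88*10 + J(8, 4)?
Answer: -920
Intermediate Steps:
J(O, n) = -5*O (J(O, n) = O*(-5) = -5*O)
-88*10 + J(8, 4) = -88*10 - 5*8 = -880 - 40 = -920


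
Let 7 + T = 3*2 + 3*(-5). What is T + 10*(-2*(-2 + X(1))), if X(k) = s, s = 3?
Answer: -36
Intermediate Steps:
X(k) = 3
T = -16 (T = -7 + (3*2 + 3*(-5)) = -7 + (6 - 15) = -7 - 9 = -16)
T + 10*(-2*(-2 + X(1))) = -16 + 10*(-2*(-2 + 3)) = -16 + 10*(-2*1) = -16 + 10*(-2) = -16 - 20 = -36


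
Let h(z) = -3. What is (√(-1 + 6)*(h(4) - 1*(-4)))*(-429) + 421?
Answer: 421 - 429*√5 ≈ -538.27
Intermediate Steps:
(√(-1 + 6)*(h(4) - 1*(-4)))*(-429) + 421 = (√(-1 + 6)*(-3 - 1*(-4)))*(-429) + 421 = (√5*(-3 + 4))*(-429) + 421 = (√5*1)*(-429) + 421 = √5*(-429) + 421 = -429*√5 + 421 = 421 - 429*√5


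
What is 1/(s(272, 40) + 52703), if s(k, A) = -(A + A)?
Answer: 1/52623 ≈ 1.9003e-5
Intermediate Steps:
s(k, A) = -2*A
1/(s(272, 40) + 52703) = 1/(-2*40 + 52703) = 1/(-80 + 52703) = 1/52623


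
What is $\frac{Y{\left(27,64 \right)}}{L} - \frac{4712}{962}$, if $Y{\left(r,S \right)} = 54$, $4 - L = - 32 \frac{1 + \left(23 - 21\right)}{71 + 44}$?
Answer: $\frac{838537}{133718} \approx 6.2709$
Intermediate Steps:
$L = \frac{556}{115}$ ($L = 4 - - 32 \frac{1 + \left(23 - 21\right)}{71 + 44} = 4 - - 32 \frac{1 + 2}{115} = 4 - - 32 \cdot 3 \cdot \frac{1}{115} = 4 - \left(-32\right) \frac{3}{115} = 4 - - \frac{96}{115} = 4 + \frac{96}{115} = \frac{556}{115} \approx 4.8348$)
$\frac{Y{\left(27,64 \right)}}{L} - \frac{4712}{962} = \frac{54}{\frac{556}{115}} - \frac{4712}{962} = 54 \cdot \frac{115}{556} - \frac{2356}{481} = \frac{3105}{278} - \frac{2356}{481} = \frac{838537}{133718}$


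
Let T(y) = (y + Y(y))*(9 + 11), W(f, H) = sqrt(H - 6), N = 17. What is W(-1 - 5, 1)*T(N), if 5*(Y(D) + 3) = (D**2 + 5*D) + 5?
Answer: 1796*I*sqrt(5) ≈ 4016.0*I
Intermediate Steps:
W(f, H) = sqrt(-6 + H)
Y(D) = -2 + D + D**2/5 (Y(D) = -3 + ((D**2 + 5*D) + 5)/5 = -3 + (5 + D**2 + 5*D)/5 = -3 + (1 + D + D**2/5) = -2 + D + D**2/5)
T(y) = -40 + 4*y**2 + 40*y (T(y) = (y + (-2 + y + y**2/5))*(9 + 11) = (-2 + 2*y + y**2/5)*20 = -40 + 4*y**2 + 40*y)
W(-1 - 5, 1)*T(N) = sqrt(-6 + 1)*(-40 + 4*17**2 + 40*17) = sqrt(-5)*(-40 + 4*289 + 680) = (I*sqrt(5))*(-40 + 1156 + 680) = (I*sqrt(5))*1796 = 1796*I*sqrt(5)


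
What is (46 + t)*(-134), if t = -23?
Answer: -3082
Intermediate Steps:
(46 + t)*(-134) = (46 - 23)*(-134) = 23*(-134) = -3082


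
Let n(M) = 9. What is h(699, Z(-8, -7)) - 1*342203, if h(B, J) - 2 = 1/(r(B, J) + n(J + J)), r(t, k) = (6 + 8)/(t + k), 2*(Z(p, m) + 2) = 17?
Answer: -4355190716/12727 ≈ -3.4220e+5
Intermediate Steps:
Z(p, m) = 13/2 (Z(p, m) = -2 + (½)*17 = -2 + 17/2 = 13/2)
r(t, k) = 14/(k + t)
h(B, J) = 2 + 1/(9 + 14/(B + J)) (h(B, J) = 2 + 1/(14/(J + B) + 9) = 2 + 1/(14/(B + J) + 9) = 2 + 1/(9 + 14/(B + J)))
h(699, Z(-8, -7)) - 1*342203 = (28 + 19*699 + 19*(13/2))/(14 + 9*699 + 9*(13/2)) - 1*342203 = (28 + 13281 + 247/2)/(14 + 6291 + 117/2) - 342203 = (26865/2)/(12727/2) - 342203 = (2/12727)*(26865/2) - 342203 = 26865/12727 - 342203 = -4355190716/12727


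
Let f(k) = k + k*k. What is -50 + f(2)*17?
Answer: 52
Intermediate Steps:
f(k) = k + k²
-50 + f(2)*17 = -50 + (2*(1 + 2))*17 = -50 + (2*3)*17 = -50 + 6*17 = -50 + 102 = 52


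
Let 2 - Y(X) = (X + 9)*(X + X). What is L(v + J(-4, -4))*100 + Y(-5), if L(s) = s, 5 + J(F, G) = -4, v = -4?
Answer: -1258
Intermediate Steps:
J(F, G) = -9 (J(F, G) = -5 - 4 = -9)
Y(X) = 2 - 2*X*(9 + X) (Y(X) = 2 - (X + 9)*(X + X) = 2 - (9 + X)*2*X = 2 - 2*X*(9 + X))
L(v + J(-4, -4))*100 + Y(-5) = (-4 - 9)*100 + (2 - 18*(-5) - 2*(-5)²) = -13*100 + (2 + 90 - 2*25) = -1300 + (2 + 90 - 50) = -1300 + 42 = -1258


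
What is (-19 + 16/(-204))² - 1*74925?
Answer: -193933196/2601 ≈ -74561.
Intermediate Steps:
(-19 + 16/(-204))² - 1*74925 = (-19 + 16*(-1/204))² - 74925 = (-19 - 4/51)² - 74925 = (-973/51)² - 74925 = 946729/2601 - 74925 = -193933196/2601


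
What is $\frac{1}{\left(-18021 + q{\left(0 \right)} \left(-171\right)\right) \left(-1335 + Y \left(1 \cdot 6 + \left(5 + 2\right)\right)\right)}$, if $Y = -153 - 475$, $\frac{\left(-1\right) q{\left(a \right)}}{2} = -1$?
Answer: $\frac{1}{174430137} \approx 5.733 \cdot 10^{-9}$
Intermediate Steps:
$q{\left(a \right)} = 2$ ($q{\left(a \right)} = \left(-2\right) \left(-1\right) = 2$)
$Y = -628$
$\frac{1}{\left(-18021 + q{\left(0 \right)} \left(-171\right)\right) \left(-1335 + Y \left(1 \cdot 6 + \left(5 + 2\right)\right)\right)} = \frac{1}{\left(-18021 + 2 \left(-171\right)\right) \left(-1335 - 628 \left(1 \cdot 6 + \left(5 + 2\right)\right)\right)} = \frac{1}{\left(-18021 - 342\right) \left(-1335 - 628 \left(6 + 7\right)\right)} = \frac{1}{\left(-18363\right) \left(-1335 - 8164\right)} = \frac{1}{\left(-18363\right) \left(-9499\right)} = \frac{1}{174430137}$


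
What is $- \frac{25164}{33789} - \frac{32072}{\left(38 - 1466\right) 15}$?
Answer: $\frac{926306}{1230885} \approx 0.75255$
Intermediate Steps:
$- \frac{25164}{33789} - \frac{32072}{\left(38 - 1466\right) 15} = \left(-25164\right) \frac{1}{33789} - \frac{32072}{\left(38 - 1466\right) 15} = - \frac{8388}{11263} - \frac{32072}{\left(-1428\right) 15} = - \frac{8388}{11263} - \frac{32072}{-21420} = - \frac{8388}{11263} - - \frac{8018}{5355} = - \frac{8388}{11263} + \frac{8018}{5355} = \frac{926306}{1230885}$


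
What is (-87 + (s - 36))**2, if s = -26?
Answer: 22201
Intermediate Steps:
(-87 + (s - 36))**2 = (-87 + (-26 - 36))**2 = (-87 - 62)**2 = (-149)**2 = 22201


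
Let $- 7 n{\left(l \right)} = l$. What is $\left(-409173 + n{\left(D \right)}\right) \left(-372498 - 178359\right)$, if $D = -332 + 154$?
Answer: $\frac{1577672626281}{7} \approx 2.2538 \cdot 10^{11}$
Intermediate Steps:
$D = -178$
$n{\left(l \right)} = - \frac{l}{7}$
$\left(-409173 + n{\left(D \right)}\right) \left(-372498 - 178359\right) = \left(-409173 - - \frac{178}{7}\right) \left(-372498 - 178359\right) = \left(-409173 + \frac{178}{7}\right) \left(-550857\right) = \left(- \frac{2864033}{7}\right) \left(-550857\right) = \frac{1577672626281}{7}$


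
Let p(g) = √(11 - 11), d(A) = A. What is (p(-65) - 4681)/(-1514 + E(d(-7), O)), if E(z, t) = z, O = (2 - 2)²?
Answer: 4681/1521 ≈ 3.0776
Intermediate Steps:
O = 0 (O = 0² = 0)
p(g) = 0 (p(g) = √0 = 0)
(p(-65) - 4681)/(-1514 + E(d(-7), O)) = (0 - 4681)/(-1514 - 7) = -4681/(-1521) = -4681*(-1/1521) = 4681/1521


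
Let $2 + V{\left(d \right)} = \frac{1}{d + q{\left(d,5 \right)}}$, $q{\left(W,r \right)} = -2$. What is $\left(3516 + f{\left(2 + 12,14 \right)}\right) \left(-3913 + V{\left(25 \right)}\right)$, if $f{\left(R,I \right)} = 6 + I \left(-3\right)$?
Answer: $- \frac{313353120}{23} \approx -1.3624 \cdot 10^{7}$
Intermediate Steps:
$f{\left(R,I \right)} = 6 - 3 I$
$V{\left(d \right)} = -2 + \frac{1}{-2 + d}$ ($V{\left(d \right)} = -2 + \frac{1}{d - 2} = -2 + \frac{1}{-2 + d}$)
$\left(3516 + f{\left(2 + 12,14 \right)}\right) \left(-3913 + V{\left(25 \right)}\right) = \left(3516 + \left(6 - 42\right)\right) \left(-3913 + \frac{5 - 50}{-2 + 25}\right) = \left(3516 + \left(6 - 42\right)\right) \left(-3913 + \frac{5 - 50}{23}\right) = \left(3516 - 36\right) \left(-3913 + \frac{1}{23} \left(-45\right)\right) = 3480 \left(-3913 - \frac{45}{23}\right) = 3480 \left(- \frac{90044}{23}\right) = - \frac{313353120}{23}$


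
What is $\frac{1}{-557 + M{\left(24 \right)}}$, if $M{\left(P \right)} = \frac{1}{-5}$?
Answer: $- \frac{5}{2786} \approx -0.0017947$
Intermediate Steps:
$M{\left(P \right)} = - \frac{1}{5}$
$\frac{1}{-557 + M{\left(24 \right)}} = \frac{1}{-557 - \frac{1}{5}} = \frac{1}{- \frac{2786}{5}} = - \frac{5}{2786}$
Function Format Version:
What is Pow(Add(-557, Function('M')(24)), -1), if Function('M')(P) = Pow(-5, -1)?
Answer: Rational(-5, 2786) ≈ -0.0017947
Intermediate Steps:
Function('M')(P) = Rational(-1, 5)
Pow(Add(-557, Function('M')(24)), -1) = Pow(Add(-557, Rational(-1, 5)), -1) = Pow(Rational(-2786, 5), -1) = Rational(-5, 2786)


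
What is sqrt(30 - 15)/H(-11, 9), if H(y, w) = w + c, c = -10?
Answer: -sqrt(15) ≈ -3.8730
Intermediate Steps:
H(y, w) = -10 + w (H(y, w) = w - 10 = -10 + w)
sqrt(30 - 15)/H(-11, 9) = sqrt(30 - 15)/(-10 + 9) = sqrt(15)/(-1) = sqrt(15)*(-1) = -sqrt(15)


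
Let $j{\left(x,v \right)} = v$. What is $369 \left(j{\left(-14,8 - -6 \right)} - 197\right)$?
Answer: $-67527$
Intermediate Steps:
$369 \left(j{\left(-14,8 - -6 \right)} - 197\right) = 369 \left(\left(8 - -6\right) - 197\right) = 369 \left(\left(8 + 6\right) - 197\right) = 369 \left(14 - 197\right) = 369 \left(-183\right) = -67527$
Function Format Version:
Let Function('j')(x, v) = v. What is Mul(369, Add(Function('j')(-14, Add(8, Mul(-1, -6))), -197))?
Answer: -67527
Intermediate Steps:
Mul(369, Add(Function('j')(-14, Add(8, Mul(-1, -6))), -197)) = Mul(369, Add(Add(8, Mul(-1, -6)), -197)) = Mul(369, Add(Add(8, 6), -197)) = Mul(369, Add(14, -197)) = Mul(369, -183) = -67527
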